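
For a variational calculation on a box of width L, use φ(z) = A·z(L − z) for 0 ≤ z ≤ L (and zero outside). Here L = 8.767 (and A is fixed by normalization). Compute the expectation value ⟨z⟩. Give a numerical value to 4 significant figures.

⟨z⟩ ≈ 4.384

The expectation value is the |φ|²-weighted average of z: ∫ z|φ|² dz.
Expanding the polynomial and integrating term by term, the ratio of the moment integral to the normalization integral gives ⟨z⟩ = L/2.
With L = 8.767, ⟨z⟩ = 4.3835.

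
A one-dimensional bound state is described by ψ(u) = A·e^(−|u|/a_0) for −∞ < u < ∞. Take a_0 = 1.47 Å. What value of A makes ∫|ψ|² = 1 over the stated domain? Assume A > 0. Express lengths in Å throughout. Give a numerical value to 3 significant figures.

A ≈ 0.825 Å^(-1/2)

We need A² ∫|f|² du = 1, taking the integral from −∞ to ∞.
With ∫₀^∞ u^0 e^(−αu) du = 0!/α^1, ∫|ψ|² du = A²·(a_0).
So A² = (a_0)^(−1).
Plugging in a_0 = 1.47 yields A = 0.8248.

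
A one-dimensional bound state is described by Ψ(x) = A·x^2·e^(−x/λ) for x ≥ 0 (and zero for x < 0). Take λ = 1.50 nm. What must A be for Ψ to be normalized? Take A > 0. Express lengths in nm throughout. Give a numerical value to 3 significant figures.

Normalization requires ∫|Ψ|² dx = 1, integrated from 0 to ∞.
Using ∫₀^∞ xⁿ e^(−αx) dx = n!/αⁿ⁺¹, ∫|Ψ|² dx = A²·(3·λ^5/4).
Hence A² = 1/[3·λ^5/4].
With λ = 1.50: A² = 0.1756 and A = 0.4190.

A ≈ 0.419 nm^(-5/2)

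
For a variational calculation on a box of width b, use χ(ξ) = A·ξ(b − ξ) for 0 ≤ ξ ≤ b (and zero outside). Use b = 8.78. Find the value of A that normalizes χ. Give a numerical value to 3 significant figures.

A ≈ 0.0240

We need A² ∫|f|² dξ = 1, taking the integral from 0 to b.
∫|χ|² dξ = A²·(b^5/30).
So A² = (b^5/30)^(−1).
Plugging in b = 8.78 yields A = 0.02398.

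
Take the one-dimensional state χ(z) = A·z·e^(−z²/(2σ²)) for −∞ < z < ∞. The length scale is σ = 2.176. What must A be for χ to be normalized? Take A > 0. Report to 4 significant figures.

A ≈ 0.3309

The normalization condition is ∫|χ|² dz = 1 from −∞ to ∞.
With ∫_{−∞}^{∞} z^(2m) e^(−αz²) dz = (2m−1)!!·√π / (2^m α^(m+1/2)), the integral (without the A² prefactor) comes out to √(π)·σ^3/2.
Setting this equal to 1 gives A² = 1/(√(π)·σ^3/2).
Plugging in σ = 2.176 yields A = 0.33093.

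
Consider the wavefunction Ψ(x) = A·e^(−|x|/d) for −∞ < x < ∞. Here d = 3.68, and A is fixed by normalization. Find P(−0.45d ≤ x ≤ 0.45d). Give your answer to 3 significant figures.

P ≈ 0.593

|Ψ|² is the probability density, so P = ∫_{−0.45d}^{0.45d} |Ψ|² dx.
The normalization integral ∫|Ψ|²dx over the whole domain equals d·A², and A² cancels in the ratio.
By symmetry take twice the x ≥ 0 contribution in numerator and denominator; the 2's cancel. In terms of u = x/d (A² and the length scale cancel between numerator and denominator), P = [∫_{0}^{0.45} e^(-2·u) du] / [∫_{0}^{∞} e^(-2·u) du].
An antiderivative of e^(-2·u) is -e^(-2·u)/2; evaluating from 0 to 0.45 gives 1/2 - e^(-9/10)/2, while the full integral is 1/2.
This works out to P = 0.5934.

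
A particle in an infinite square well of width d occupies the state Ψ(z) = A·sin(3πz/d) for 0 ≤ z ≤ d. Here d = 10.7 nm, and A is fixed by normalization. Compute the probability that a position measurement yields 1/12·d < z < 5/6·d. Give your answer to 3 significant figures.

P ≈ 0.803

P = ∫_{1/12·d}^{5/6·d} |Ψ(z)|² dz.
Since A² = 1/(d/2), this is the region integral divided by the full normalization integral.
Substituting u = z/d, A² and the length scale cancel in the ratio: P = ∫_{1/12}^{5/6} sin(3·π·u)^2 du / ∫_{0}^{1} sin(3·π·u)^2 du.
An antiderivative of sin(3·π·u)^2 is u/2 - sin(6·π·u)/(12·π); evaluating from 1/12 to 5/6 gives 1/(12·π) + 3/8, while the full integral is 1/2.
Taking the ratio, P = (2 + 9·π)/(12·π).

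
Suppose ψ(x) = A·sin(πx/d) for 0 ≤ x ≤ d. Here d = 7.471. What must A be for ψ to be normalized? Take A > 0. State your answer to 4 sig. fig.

Normalization requires ∫|ψ|² dx = 1, integrated from 0 to d.
With ∫₀^d sin²(nπx/d) dx = d/2, with ψ = A·sin(πx/d), the integral evaluates to A²·[d/2].
Hence A² = 1/[d/2].
Substituting d = 7.471 gives A² = 0.26770, so A = 0.51740.

A ≈ 0.5174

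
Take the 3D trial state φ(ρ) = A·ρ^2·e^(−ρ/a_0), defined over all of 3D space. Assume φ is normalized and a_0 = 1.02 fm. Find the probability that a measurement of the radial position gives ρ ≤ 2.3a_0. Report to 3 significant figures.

P ≈ 0.182

Integrate the radial probability density 4πρ²|φ|² over ρ ≤ 2.3a_0.
A² is fixed by ∫₀^∞ 4πρ²|φ|² dρ = 1, i.e. A² = (45·π·a_0^7/2)^(−1).
Let u = ρ/a_0; then A², 4π and the length scale all cancel, so P = ∫_{0}^{2.3} u^6·e^(-2·u) du ÷ ∫_{0}^{∞} u^6·e^(-2·u) du.
Using ∫ u^6·e^(-2·u) du = -(4·u^6 + 12·u^5 + 30·u^4 + 60·u^3 + 90·u^2 + 90·u + 45)·e^(-2·u)/8, the numerator is ≈ 1.0236 and the denominator is 45/8.
Taking the ratio yields P = 0.1820.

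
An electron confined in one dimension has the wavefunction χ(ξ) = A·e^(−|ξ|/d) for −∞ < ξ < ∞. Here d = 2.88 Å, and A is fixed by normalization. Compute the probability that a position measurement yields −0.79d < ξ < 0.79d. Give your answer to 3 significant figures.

|χ|² is the probability density, so P = ∫_{−0.79d}^{0.79d} |χ|² dξ.
Since A² = 1/(d), this is the region integral divided by the full normalization integral.
Both integrals are even about ξ = 0, so only the ξ ≥ 0 halves are needed (the factors of 2 cancel). In terms of u = ξ/d (A² and the length scale cancel between numerator and denominator), P = [∫_{0}^{0.79} e^(-2·u) du] / [∫_{0}^{∞} e^(-2·u) du].
With ∫ e^(-2·u) du = -e^(-2·u)/2 + C, the region integral is 1/2 - e^(-79/50)/2 and the full one is 1/2.
Taking the ratio, P = 0.7940.

P ≈ 0.794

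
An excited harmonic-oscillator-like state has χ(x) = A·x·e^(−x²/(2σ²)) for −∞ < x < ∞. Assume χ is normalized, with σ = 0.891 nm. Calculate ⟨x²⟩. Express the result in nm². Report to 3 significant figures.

⟨x^2⟩ ≈ 1.19 nm^2

The expectation value is the |χ|²-weighted average of x^2: ∫ x^2|χ|² dx.
Since the A² factors cancel between numerator and denominator, ⟨x²⟩ = 3·σ^2/2.
Putting σ = 0.891 gives 1.191.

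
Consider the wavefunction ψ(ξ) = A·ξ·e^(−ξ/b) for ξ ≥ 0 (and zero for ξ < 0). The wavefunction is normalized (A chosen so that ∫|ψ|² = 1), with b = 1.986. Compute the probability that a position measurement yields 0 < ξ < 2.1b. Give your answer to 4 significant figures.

P = ∫_{0}^{2.1b} |ψ(ξ)|² dξ.
The normalization integral ∫|ψ|²dξ over the whole domain equals b^3/4·A², and A² cancels in the ratio.
Substituting u = ξ/b, A² and the length scale cancel in the ratio: P = ∫_{0}^{2.1} u^2·e^(-2·u) du / ∫_{0}^{∞} u^2·e^(-2·u) du.
An antiderivative of u^2·e^(-2·u) is -(2·u^2 + 2·u + 1)·e^(-2·u)/4; evaluating from 0 to 2.1 gives 1/4 - 701·e^(-21/5)/200, while the full integral is 1/4.
The result is P = 0.78976.

P ≈ 0.7898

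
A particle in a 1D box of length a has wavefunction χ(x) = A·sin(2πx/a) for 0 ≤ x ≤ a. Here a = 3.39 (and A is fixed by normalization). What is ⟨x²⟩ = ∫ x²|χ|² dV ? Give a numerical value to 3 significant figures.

⟨x^2⟩ ≈ 3.69

The expectation value is the |χ|²-weighted average of x^2: ∫ x^2|χ|² dx.
Using sin²θ = (1 − cos 2θ)/2, evaluating both integrals, ⟨x²⟩ = -a^2/(8·π^2) + a^2/3.
Putting a = 3.39 gives 3.685.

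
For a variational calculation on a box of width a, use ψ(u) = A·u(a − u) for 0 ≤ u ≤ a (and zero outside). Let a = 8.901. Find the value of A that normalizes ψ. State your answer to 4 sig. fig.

A ≈ 0.02317

Require ∫ |ψ|² du = 1 over the whole domain.
Expanding the polynomial and integrating term by term, carrying out the integral gives A² · a^5/30.
So A² = (a^5/30)^(−1).
Substituting a = 8.901 gives A² = 0.00053694, so A = 0.023172.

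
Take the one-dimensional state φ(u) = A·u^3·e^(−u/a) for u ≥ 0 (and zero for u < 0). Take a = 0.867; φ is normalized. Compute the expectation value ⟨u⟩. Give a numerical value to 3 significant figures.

The expectation value is the |φ|²-weighted average of u: ∫ u|φ|² du.
Using ∫₀^∞ uⁿ e^(−αu) du = n!/αⁿ⁺¹, evaluating both integrals, ⟨u⟩ = 7·a/2.
Putting a = 0.867 gives 3.035.

⟨u⟩ ≈ 3.03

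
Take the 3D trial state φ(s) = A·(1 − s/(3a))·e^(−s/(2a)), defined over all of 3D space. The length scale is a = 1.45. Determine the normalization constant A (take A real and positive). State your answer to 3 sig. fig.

The normalization condition is ∫|φ|² 4πs² ds = 1 from 0 to ∞.
In 3D with spherical symmetry the volume element is 4πs² ds.
Recall ∫₀^∞ s^m e^(−s/β) ds = m!·β^(m+1), ∫|φ|² 4πs² ds = A²·(8·π·a^3/3).
Setting this equal to 1 gives A² = 1/(8·π·a^3/3).
Substituting a = 1.45 gives A² = 0.03915, so A = 0.1979.

A ≈ 0.198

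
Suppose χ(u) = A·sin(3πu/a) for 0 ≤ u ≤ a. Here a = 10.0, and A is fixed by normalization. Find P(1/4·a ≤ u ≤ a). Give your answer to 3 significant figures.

The probability is P = ∫ |χ|² du over [1/4·a, a].
The normalization integral ∫|χ|²du over the whole domain equals a/2·A², and A² cancels in the ratio.
In terms of t = u/a (A² and the length scale cancel between numerator and denominator), P = [∫_{1/4}^{1} sin(3·π·t)^2 dt] / [∫_{0}^{1} sin(3·π·t)^2 dt].
Using ∫ sin(3·π·t)^2 dt = t/2 - sin(6·π·t)/(12·π), the numerator is 3/8 - 1/(12·π) and the denominator is 1/2.
Evaluating gives P = (-2 + 9·π)/(12·π).

P ≈ 0.697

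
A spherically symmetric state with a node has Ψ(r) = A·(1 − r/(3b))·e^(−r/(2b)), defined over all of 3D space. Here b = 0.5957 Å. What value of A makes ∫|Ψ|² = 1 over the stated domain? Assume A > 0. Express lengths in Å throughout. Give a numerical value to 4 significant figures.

A ≈ 0.7514 Å^(-3/2)

Require ∫ |Ψ|² 4πr² dr = 1 over the whole domain.
The angular integral contributes 4π, leaving ∫₀^∞ r²|Ψ|² dr.
Carrying out the integral gives A² · 8·π·b^3/3.
Plugging in b = 0.5957 yields A = 0.75145.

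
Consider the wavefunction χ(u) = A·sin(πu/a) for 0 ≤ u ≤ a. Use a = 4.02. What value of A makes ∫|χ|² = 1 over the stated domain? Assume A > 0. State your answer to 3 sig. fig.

A ≈ 0.705

Require ∫ |χ|² du = 1 over the whole domain.
With ∫₀^a sin²(nπu/a) du = a/2, carrying out the integral gives A² · a/2.
Plugging in a = 4.02 yields A = 0.7053.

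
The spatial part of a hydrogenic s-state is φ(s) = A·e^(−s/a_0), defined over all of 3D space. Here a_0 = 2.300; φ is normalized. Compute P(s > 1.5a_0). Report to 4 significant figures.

P ≈ 0.4232

P = ∫ |φ|² 4πs² ds over s > 1.5a_0.
The full normalization integral is A²·[π·a_0^3] = 1, fixing A².
In terms of u = s/a_0 (A², 4π and the length scale all cancel between numerator and denominator), P = [∫_{1.5}^{∞} u^2·e^(-2·u) du] / [∫_{0}^{∞} u^2·e^(-2·u) du].
Using ∫ u^2·e^(-2·u) du = -(2·u^2 + 2·u + 1)·e^(-2·u)/4, the numerator is 17·e^(-3)/8 and the denominator is 1/4.
The region integral divided by the full integral gives P = 0.42319.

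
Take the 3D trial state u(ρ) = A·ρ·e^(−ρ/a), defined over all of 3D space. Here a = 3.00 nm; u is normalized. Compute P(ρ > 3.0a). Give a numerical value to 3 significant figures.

P ≈ 0.285

With dV = 4πρ²dρ, the probability is ∫|u|² dV over ρ > 3.0a.
A² is fixed by ∫₀^∞ 4πρ²|u|² dρ = 1, i.e. A² = (3·π·a^5)^(−1).
In terms of t = ρ/a (A², 4π and the length scale all cancel between numerator and denominator), P = [∫_{3.0}^{∞} t^4·e^(-2·t) dt] / [∫_{0}^{∞} t^4·e^(-2·t) dt].
Using ∫ t^4·e^(-2·t) dt = -(t^4/2 + t^3 + 3·t^2/2 + 3·t/2 + 3/4)·e^(-2·t), the numerator is 345·e^(-6)/4 and the denominator is 3/4.
The region integral divided by the full integral gives P = 0.2851.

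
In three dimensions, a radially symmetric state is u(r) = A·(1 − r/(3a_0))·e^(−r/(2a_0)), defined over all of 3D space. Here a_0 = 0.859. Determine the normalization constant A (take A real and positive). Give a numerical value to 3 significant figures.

We need A² ∫|f|² 4πr² dr = 1, taking the integral from 0 to ∞.
In 3D with spherical symmetry the volume element is 4πr² dr.
With ∫₀^∞ r^4 e^(−αr) dr = 4!/α^5, with u = A·(1 − r/(3a_0))·e^(−r/(2a_0)), the integral evaluates to A²·[8·π·a_0^3/3].
Hence A² = 1/[8·π·a_0^3/3].
With a_0 = 0.859: A² = 0.1883 and A = 0.4340.

A ≈ 0.434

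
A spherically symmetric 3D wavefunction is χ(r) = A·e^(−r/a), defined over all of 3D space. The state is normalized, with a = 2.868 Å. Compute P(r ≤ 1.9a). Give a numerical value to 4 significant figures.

Integrate the radial probability density 4πr²|χ|² over r ≤ 1.9a.
The full normalization integral is A²·[π·a^3] = 1, fixing A².
Substituting u = r/a, A², 4π and the length scale all cancel in the ratio: P = ∫_{0}^{1.9} u^2·e^(-2·u) du / ∫_{0}^{∞} u^2·e^(-2·u) du.
With ∫ u^2·e^(-2·u) du = -(2·u^2 + 2·u + 1)·e^(-2·u)/4 + C, the region integral is 1/4 - 601·e^(-19/5)/200 and the full one is 1/4.
This evaluates to P = 0.73110.

P ≈ 0.7311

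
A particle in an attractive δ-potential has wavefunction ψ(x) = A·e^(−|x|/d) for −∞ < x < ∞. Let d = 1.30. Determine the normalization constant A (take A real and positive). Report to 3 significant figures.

A ≈ 0.877

Require ∫ |ψ|² dx = 1 over the whole domain.
Using ∫₀^∞ xⁿ e^(−αx) dx = n!/αⁿ⁺¹, the integral (without the A² prefactor) comes out to d.
Setting this equal to 1 gives A² = 1/(d).
Plugging in d = 1.30 yields A = 0.8771.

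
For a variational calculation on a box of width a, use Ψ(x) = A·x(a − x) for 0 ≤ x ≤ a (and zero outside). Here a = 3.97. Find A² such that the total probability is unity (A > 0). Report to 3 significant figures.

A^2 ≈ 0.0304

The normalization condition is ∫|Ψ|² dx = 1 from 0 to a.
Expanding the polynomial and integrating term by term, the integral (without the A² prefactor) comes out to a^5/30.
So A² = (a^5/30)^(−1).
With a = 3.97: A² = 0.03042 and A = 0.1744.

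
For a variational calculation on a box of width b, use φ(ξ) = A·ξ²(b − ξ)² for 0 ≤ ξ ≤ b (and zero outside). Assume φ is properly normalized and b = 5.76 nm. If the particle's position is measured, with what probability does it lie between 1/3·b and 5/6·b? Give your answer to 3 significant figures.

P ≈ 0.846

|φ|² is the probability density, so P = ∫_{1/3·b}^{5/6·b} |φ|² dξ.
With A² fixed by ∫|φ|² = 1, i.e. A² = (b^9/630)^(−1), substitute and integrate.
Let u = ξ/b; then A² and the length scale cancel, so P = ∫_{1/3}^{5/6} u^4·(1 - u)^4 du ÷ ∫_{0}^{1} u^4·(1 - u)^4 du.
Using ∫ u^4·(1 - u)^4 du = u^5·(70·u^4 - 315·u^3 + 540·u^2 - 420·u + 126)/630, the numerator is ≈ 0.0013432 and the denominator is 1/630.
The result is P = 0.8462.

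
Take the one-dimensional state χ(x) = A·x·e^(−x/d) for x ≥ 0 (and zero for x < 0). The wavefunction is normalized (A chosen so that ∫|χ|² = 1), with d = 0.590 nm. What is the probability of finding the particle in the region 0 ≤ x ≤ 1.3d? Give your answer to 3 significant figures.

P ≈ 0.482

The probability is P = ∫ |χ|² dx over [0, 1.3d].
The normalization integral ∫|χ|²dx over the whole domain equals d^3/4·A², and A² cancels in the ratio.
In terms of u = x/d (A² and the length scale cancel between numerator and denominator), P = [∫_{0}^{1.3} u^2·e^(-2·u) du] / [∫_{0}^{∞} u^2·e^(-2·u) du].
Using ∫ u^2·e^(-2·u) du = -(2·u^2 + 2·u + 1)·e^(-2·u)/4, the numerator is 1/4 - 349·e^(-13/5)/200 and the denominator is 1/4.
This works out to P = 0.4816.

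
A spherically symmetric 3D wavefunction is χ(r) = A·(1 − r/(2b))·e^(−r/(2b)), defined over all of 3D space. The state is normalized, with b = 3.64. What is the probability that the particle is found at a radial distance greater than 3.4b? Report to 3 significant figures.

Integrate the radial probability density 4πr²|χ|² over r > 3.4b.
A² is fixed by ∫₀^∞ 4πr²|χ|² dr = 1, i.e. A² = (8·π·b^3)^(−1).
Substituting u = r/b, A², 4π and the length scale all cancel in the ratio: P = ∫_{3.4}^{∞} u^2·(1 - u/2)^2·e^(-u) du / ∫_{0}^{∞} u^2·(1 - u/2)^2·e^(-u) du.
With ∫ u^2·(1 - u/2)^2·e^(-u) du = -(u^4/4 + u^2 + 2·u + 2)·e^(-u) + C, the region integral is ≈ 1.7944 and the full one is 2.
Taking the ratio yields P = 0.8972.

P ≈ 0.897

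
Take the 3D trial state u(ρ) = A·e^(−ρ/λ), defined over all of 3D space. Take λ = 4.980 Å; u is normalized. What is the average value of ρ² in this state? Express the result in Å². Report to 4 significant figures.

The expectation value is the |u|²-weighted average of ρ^2: ∫ ρ^2|u|² 4πρ² dρ.
Evaluating both integrals, ⟨ρ²⟩ = 3·λ^2.
Putting λ = 4.980 gives 74.401.

⟨ρ^2⟩ ≈ 74.40 Å^2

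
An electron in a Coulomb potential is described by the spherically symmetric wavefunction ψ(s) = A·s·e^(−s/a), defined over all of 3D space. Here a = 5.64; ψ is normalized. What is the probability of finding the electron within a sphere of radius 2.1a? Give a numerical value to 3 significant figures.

P ≈ 0.410

With dV = 4πs²ds, the probability is ∫|ψ|² dV over s ≤ 2.1a.
A² is fixed by ∫₀^∞ 4πs²|ψ|² ds = 1, i.e. A² = (3·π·a^5)^(−1).
Let u = s/a; then A², 4π and the length scale all cancel, so P = ∫_{0}^{2.1} u^4·e^(-2·u) du ÷ ∫_{0}^{∞} u^4·e^(-2·u) du.
With ∫ u^4·e^(-2·u) du = -(u^4/2 + u^3 + 3·u^2/2 + 3·u/2 + 3/4)·e^(-2·u) + C, the region integral is ≈ 0.30763 and the full one is 3/4.
The region integral divided by the full integral gives P = 0.4102.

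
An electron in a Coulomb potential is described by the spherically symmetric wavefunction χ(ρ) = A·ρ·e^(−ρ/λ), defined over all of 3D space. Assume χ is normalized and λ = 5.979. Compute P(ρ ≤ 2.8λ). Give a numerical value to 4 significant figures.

With dV = 4πρ²dρ, the probability is ∫|χ|² dV over ρ ≤ 2.8λ.
Normalization gives A² = 1/(3·π·λ^5).
Let u = ρ/λ; then A², 4π and the length scale all cancel, so P = ∫_{0}^{2.8} u^4·e^(-2·u) du ÷ ∫_{0}^{∞} u^4·e^(-2·u) du.
An antiderivative of u^4·e^(-2·u) is -(u^4/2 + u^3 + 3·u^2/2 + 3·u/2 + 3/4)·e^(-2·u); evaluating from 0 to 2.8 gives ≈ 0.493387, while the full integral is 3/4.
Taking the ratio yields P = 0.65785.

P ≈ 0.6578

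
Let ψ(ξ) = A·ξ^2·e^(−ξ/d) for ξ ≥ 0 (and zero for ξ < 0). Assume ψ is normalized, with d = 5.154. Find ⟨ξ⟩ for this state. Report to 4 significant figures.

⟨ξ⟩ ≈ 12.89

⟨ξ⟩ = ∫ ξ |ψ|² dξ over the full domain.
Evaluating both integrals, ⟨ξ⟩ = 5·d/2.
With d = 5.154, ⟨ξ⟩ = 12.885.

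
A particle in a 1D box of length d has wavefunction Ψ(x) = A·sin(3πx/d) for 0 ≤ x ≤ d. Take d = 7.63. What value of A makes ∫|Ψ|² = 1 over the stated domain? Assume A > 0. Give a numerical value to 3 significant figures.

We need A² ∫|f|² dx = 1, taking the integral from 0 to d.
∫|Ψ|² dx = A²·(d/2).
Hence A² = 1/[d/2].
With d = 7.63: A² = 0.2621 and A = 0.5120.

A ≈ 0.512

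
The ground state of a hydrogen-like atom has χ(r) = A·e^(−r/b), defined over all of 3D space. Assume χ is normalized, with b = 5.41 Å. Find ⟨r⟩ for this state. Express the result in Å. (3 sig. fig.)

⟨r⟩ = ∫ r |χ|² 4πr² dr over the full domain.
Since the A² factors cancel between numerator and denominator, ⟨r⟩ = 3·b/2.
Putting b = 5.41 gives 8.115.

⟨r⟩ ≈ 8.12 Å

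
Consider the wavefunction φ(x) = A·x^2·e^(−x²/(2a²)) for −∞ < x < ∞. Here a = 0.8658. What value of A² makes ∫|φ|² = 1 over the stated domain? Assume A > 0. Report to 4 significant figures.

We need A² ∫|f|² dx = 1, taking the integral from −∞ to ∞.
With φ = A·x^2·e^(−x²/(2a²)), the integral evaluates to A²·[3·√(π)·a^5/4].
Setting this equal to 1 gives A² = 1/(3·√(π)·a^5/4).
Plugging in a = 0.8658 yields A = 1.2435.

A^2 ≈ 1.546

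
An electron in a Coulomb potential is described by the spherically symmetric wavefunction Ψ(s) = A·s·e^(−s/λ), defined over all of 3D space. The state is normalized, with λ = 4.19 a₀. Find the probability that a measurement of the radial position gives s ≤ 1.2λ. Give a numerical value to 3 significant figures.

With dV = 4πs²ds, the probability is ∫|Ψ|² dV over s ≤ 1.2λ.
The full normalization integral is A²·[3·π·λ^5] = 1, fixing A².
Substituting u = s/λ, A², 4π and the length scale all cancel in the ratio: P = ∫_{0}^{1.2} u^4·e^(-2·u) du / ∫_{0}^{∞} u^4·e^(-2·u) du.
An antiderivative of u^4·e^(-2·u) is -(u^4/2 + u^3 + 3·u^2/2 + 3·u/2 + 3/4)·e^(-2·u); evaluating from 0 to 1.2 gives ≈ 0.071901, while the full integral is 3/4.
This evaluates to P = 0.09587.

P ≈ 0.0959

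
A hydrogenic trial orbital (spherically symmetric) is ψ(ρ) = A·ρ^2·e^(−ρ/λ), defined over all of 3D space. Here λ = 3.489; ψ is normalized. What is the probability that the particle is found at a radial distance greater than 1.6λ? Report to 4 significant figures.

Integrate the radial probability density 4πρ²|ψ|² over ρ > 1.6λ.
The full normalization integral is A²·[45·π·λ^7/2] = 1, fixing A².
In terms of u = ρ/λ (A², 4π and the length scale all cancel between numerator and denominator), P = [∫_{1.6}^{∞} u^6·e^(-2·u) du] / [∫_{0}^{∞} u^6·e^(-2·u) du].
Using ∫ u^6·e^(-2·u) du = -(4·u^6 + 12·u^5 + 30·u^4 + 60·u^3 + 90·u^2 + 90·u + 45)·e^(-2·u)/8, the numerator is ≈ 5.37402 and the denominator is 45/8.
The region integral divided by the full integral gives P = 0.95538.

P ≈ 0.9554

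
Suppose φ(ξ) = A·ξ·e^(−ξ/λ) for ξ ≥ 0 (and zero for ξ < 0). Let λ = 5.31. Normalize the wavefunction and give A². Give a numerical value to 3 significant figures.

Normalization requires ∫|φ|² dξ = 1, integrated from 0 to ∞.
The integral (without the A² prefactor) comes out to λ^3/4.
So A² = (λ^3/4)^(−1).
Substituting λ = 5.31 gives A² = 0.02672, so A = 0.1635.

A^2 ≈ 0.0267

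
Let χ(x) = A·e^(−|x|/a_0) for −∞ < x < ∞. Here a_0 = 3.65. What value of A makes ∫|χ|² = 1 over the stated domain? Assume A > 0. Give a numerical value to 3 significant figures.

Require ∫ |χ|² dx = 1 over the whole domain.
∫|χ|² dx = A²·(a_0).
Setting this equal to 1 gives A² = 1/(a_0).
With a_0 = 3.65: A² = 0.2740 and A = 0.5234.

A ≈ 0.523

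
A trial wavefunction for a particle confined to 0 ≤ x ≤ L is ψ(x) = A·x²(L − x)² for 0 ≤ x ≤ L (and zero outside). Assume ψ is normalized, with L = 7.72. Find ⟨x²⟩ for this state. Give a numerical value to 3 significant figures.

By definition ⟨x²⟩ = ∫ x^2 |ψ(x)|² dx.
The ratio of the moment integral to the normalization integral gives ⟨x²⟩ = 3·L^2/11.
With L = 7.72, ⟨x^2⟩ = 16.25.

⟨x^2⟩ ≈ 16.3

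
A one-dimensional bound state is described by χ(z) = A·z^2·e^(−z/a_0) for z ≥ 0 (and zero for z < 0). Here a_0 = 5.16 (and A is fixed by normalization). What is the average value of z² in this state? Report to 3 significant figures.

⟨z^2⟩ ≈ 200

⟨z²⟩ = ∫ z^2 |χ|² dz over the full domain.
Using ∫₀^∞ zⁿ e^(−αz) dz = n!/αⁿ⁺¹, evaluating both integrals, ⟨z²⟩ = 15·a_0^2/2.
With a_0 = 5.16, ⟨z^2⟩ = 199.7.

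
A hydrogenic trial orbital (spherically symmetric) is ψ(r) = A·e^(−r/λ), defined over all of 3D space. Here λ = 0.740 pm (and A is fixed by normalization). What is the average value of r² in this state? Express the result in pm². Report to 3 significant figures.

The expectation value is the |ψ|²-weighted average of r^2: ∫ r^2|ψ|² 4πr² dr.
With ∫₀^∞ r^4 e^(−αr) dr = 4!/α^5, the ratio of the moment integral to the normalization integral gives ⟨r²⟩ = 3·λ^2.
Putting λ = 0.740 gives 1.643.

⟨r^2⟩ ≈ 1.64 pm^2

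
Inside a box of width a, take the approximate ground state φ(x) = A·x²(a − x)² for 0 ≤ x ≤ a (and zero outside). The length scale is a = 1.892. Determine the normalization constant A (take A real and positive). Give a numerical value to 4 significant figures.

A ≈ 1.424

Normalization requires ∫|φ|² dx = 1, integrated from 0 to a.
Expanding the polynomial and integrating term by term, ∫|φ|² dx = A²·(a^9/630).
Hence A² = 1/[a^9/630].
With a = 1.892: A² = 2.0279 and A = 1.4240.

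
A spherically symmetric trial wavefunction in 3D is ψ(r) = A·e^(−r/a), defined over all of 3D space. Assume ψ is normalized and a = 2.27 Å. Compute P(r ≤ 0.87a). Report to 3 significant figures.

P ≈ 0.253

P = ∫ |ψ|² 4πr² dr over r ≤ 0.87a.
A² is fixed by ∫₀^∞ 4πr²|ψ|² dr = 1, i.e. A² = (π·a^3)^(−1).
Let u = r/a; then A², 4π and the length scale all cancel, so P = ∫_{0}^{0.87} u^2·e^(-2·u) du ÷ ∫_{0}^{∞} u^2·e^(-2·u) du.
An antiderivative of u^2·e^(-2·u) is -(2·u^2 + 2·u + 1)·e^(-2·u)/4; evaluating from 0 to 0.87 gives ≈ 0.063343, while the full integral is 1/4.
Taking the ratio yields P = 0.2534.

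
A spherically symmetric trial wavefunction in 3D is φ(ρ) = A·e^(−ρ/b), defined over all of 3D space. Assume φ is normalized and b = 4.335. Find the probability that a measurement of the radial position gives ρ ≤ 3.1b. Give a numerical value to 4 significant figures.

Integrate the radial probability density 4πρ²|φ|² over ρ ≤ 3.1b.
A² is fixed by ∫₀^∞ 4πρ²|φ|² dρ = 1, i.e. A² = (π·b^3)^(−1).
Substituting u = ρ/b, A², 4π and the length scale all cancel in the ratio: P = ∫_{0}^{3.1} u^2·e^(-2·u) du / ∫_{0}^{∞} u^2·e^(-2·u) du.
An antiderivative of u^2·e^(-2·u) is -(2·u^2 + 2·u + 1)·e^(-2·u)/4; evaluating from 0 to 3.1 gives 1/4 - 1321·e^(-31/5)/200, while the full integral is 1/4.
Taking the ratio yields P = 0.94638.

P ≈ 0.9464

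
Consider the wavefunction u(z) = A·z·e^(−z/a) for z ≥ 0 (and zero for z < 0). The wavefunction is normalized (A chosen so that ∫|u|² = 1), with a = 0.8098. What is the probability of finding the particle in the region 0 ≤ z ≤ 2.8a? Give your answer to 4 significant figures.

P ≈ 0.9176

The probability is P = ∫ |u|² dz over [0, 2.8a].
Since A² = 1/(a^3/4), this is the region integral divided by the full normalization integral.
Let t = z/a; then A² and the length scale cancel, so P = ∫_{0}^{2.8} t^2·e^(-2·t) dt ÷ ∫_{0}^{∞} t^2·e^(-2·t) dt.
With ∫ t^2·e^(-2·t) dt = -(2·t^2 + 2·t + 1)·e^(-2·t)/4 + C, the region integral is 1/4 - 557·e^(-28/5)/100 and the full one is 1/4.
The result is P = 0.91761.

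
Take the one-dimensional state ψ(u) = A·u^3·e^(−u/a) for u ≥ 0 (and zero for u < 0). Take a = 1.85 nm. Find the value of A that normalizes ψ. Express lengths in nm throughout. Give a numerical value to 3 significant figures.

A ≈ 0.0490 nm^(-7/2)

We need A² ∫|f|² du = 1, taking the integral from 0 to ∞.
Using ∫₀^∞ uⁿ e^(−αu) du = n!/αⁿ⁺¹, the integral (without the A² prefactor) comes out to 45·a^7/8.
Setting this equal to 1 gives A² = 1/(45·a^7/8).
With a = 1.85: A² = 0.002397 and A = 0.04896.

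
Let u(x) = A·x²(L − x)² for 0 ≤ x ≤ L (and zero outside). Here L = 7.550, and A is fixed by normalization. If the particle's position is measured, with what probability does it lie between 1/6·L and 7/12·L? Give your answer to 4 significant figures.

P ≈ 0.6887

The probability is P = ∫ |u|² dx over [1/6·L, 7/12·L].
Since A² = 1/(L^9/630), this is the region integral divided by the full normalization integral.
Let t = x/L; then A² and the length scale cancel, so P = ∫_{1/6}^{7/12} t^4·(1 - t)^4 dt ÷ ∫_{0}^{1} t^4·(1 - t)^4 dt.
An antiderivative of t^4·(1 - t)^4 is t^5·(70·t^4 - 315·t^3 + 540·t^2 - 420·t + 126)/630; evaluating from 1/6 to 7/12 gives ≈ 0.00109321, while the full integral is 1/630.
This works out to P = 0.68872.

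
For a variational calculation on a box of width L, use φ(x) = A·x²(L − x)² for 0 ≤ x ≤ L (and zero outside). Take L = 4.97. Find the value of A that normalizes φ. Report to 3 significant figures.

Require ∫ |φ|² dx = 1 over the whole domain.
Expanding the polynomial and integrating term by term, the integral (without the A² prefactor) comes out to L^9/630.
Substituting L = 4.97 gives A² = 0.0003405, so A = 0.01845.

A ≈ 0.0185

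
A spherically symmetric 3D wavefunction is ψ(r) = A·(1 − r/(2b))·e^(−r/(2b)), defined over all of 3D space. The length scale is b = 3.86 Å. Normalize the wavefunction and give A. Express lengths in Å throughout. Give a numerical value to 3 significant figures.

A ≈ 0.0263 Å^(-3/2)

Require ∫ |ψ|² 4πr² dr = 1 over the whole domain.
Recall ∫₀^∞ r^m e^(−r/β) dr = m!·β^(m+1), carrying out the integral gives A² · 8·π·b^3.
Hence A² = 1/[8·π·b^3].
Plugging in b = 3.86 yields A = 0.02630.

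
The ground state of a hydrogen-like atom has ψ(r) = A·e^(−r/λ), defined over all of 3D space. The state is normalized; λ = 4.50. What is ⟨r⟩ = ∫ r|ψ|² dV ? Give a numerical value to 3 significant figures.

By definition ⟨r⟩ = ∫ r |ψ(r)|² 4πr² dr.
Using ∫₀^∞ rⁿ e^(−αr) dr = n!/αⁿ⁺¹, since the A² factors cancel between numerator and denominator, ⟨r⟩ = 3·λ/2.
With λ = 4.50, ⟨r⟩ = 6.750.

⟨r⟩ ≈ 6.75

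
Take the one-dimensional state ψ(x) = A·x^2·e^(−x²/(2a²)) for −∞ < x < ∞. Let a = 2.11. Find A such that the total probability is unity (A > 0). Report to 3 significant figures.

A ≈ 0.134

Normalization requires ∫|ψ|² dx = 1, integrated from −∞ to ∞.
∫|ψ|² dx = A²·(3·√(π)·a^5/4).
So A² = (3·√(π)·a^5/4)^(−1).
With a = 2.11: A² = 0.01799 and A = 0.1341.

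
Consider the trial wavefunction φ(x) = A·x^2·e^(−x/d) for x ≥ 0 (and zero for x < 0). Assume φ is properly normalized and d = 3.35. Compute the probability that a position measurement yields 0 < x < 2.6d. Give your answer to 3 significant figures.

|φ|² is the probability density, so P = ∫_{0}^{2.6d} |φ|² dx.
Since A² = 1/(3·d^5/4), this is the region integral divided by the full normalization integral.
Substituting u = x/d, A² and the length scale cancel in the ratio: P = ∫_{0}^{2.6} u^4·e^(-2·u) du / ∫_{0}^{∞} u^4·e^(-2·u) du.
An antiderivative of u^4·e^(-2·u) is -(u^4/2 + u^3 + 3·u^2/2 + 3·u/2 + 3/4)·e^(-2·u); evaluating from 0 to 2.6 gives ≈ 0.44540, while the full integral is 3/4.
The result is P = 0.5939.

P ≈ 0.594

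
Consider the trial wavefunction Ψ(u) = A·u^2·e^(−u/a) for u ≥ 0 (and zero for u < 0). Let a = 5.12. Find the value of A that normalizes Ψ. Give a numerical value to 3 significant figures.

A ≈ 0.0195

Normalization requires ∫|Ψ|² du = 1, integrated from 0 to ∞.
Recall ∫₀^∞ u^m e^(−u/β) du = m!·β^(m+1), with Ψ = A·u^2·e^(−u/a), the integral evaluates to A²·[3·a^5/4].
Setting this equal to 1 gives A² = 1/(3·a^5/4).
With a = 5.12: A² = 0.0003790 and A = 0.01947.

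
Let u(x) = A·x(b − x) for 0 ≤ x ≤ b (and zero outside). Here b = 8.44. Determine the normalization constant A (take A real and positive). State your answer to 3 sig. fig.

Normalization requires ∫|u|² dx = 1, integrated from 0 to b.
The integral (without the A² prefactor) comes out to b^5/30.
Substituting b = 8.44 gives A² = 0.0007005, so A = 0.02647.

A ≈ 0.0265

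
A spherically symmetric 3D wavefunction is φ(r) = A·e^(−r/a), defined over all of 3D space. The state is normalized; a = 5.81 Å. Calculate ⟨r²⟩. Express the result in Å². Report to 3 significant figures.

By definition ⟨r²⟩ = ∫ r^2 |φ(r)|² 4πr² dr.
Evaluating both integrals, ⟨r²⟩ = 3·a^2.
With a = 5.81, ⟨r^2⟩ = 101.3.

⟨r^2⟩ ≈ 101 Å^2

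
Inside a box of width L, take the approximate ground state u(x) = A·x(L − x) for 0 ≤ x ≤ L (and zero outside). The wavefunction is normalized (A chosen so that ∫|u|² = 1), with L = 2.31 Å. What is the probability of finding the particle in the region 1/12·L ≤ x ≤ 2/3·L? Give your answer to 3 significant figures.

|u|² is the probability density, so P = ∫_{1/12·L}^{2/3·L} |u|² dx.
The normalization integral ∫|u|²dx over the whole domain equals L^5/30·A², and A² cancels in the ratio.
Let t = x/L; then A² and the length scale cancel, so P = ∫_{1/12}^{2/3} t^2·(1 - t)^2 dt ÷ ∫_{0}^{1} t^2·(1 - t)^2 dt.
Using ∫ t^2·(1 - t)^2 dt = t^3·(6·t^2 - 15·t + 10)/30, the numerator is ≈ 0.026168 and the denominator is 1/30.
Taking the ratio, P = 0.7850.

P ≈ 0.785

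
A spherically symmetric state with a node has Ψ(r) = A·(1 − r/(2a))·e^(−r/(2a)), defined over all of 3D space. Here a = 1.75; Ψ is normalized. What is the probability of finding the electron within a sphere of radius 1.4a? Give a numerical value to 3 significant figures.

P = ∫ |Ψ|² 4πr² dr over r ≤ 1.4a.
A² is fixed by ∫₀^∞ 4πr²|Ψ|² dr = 1, i.e. A² = (8·π·a^3)^(−1).
In terms of u = r/a (A², 4π and the length scale all cancel between numerator and denominator), P = [∫_{0}^{1.4} u^2·(1 - u/2)^2·e^(-u) du] / [∫_{0}^{∞} u^2·(1 - u/2)^2·e^(-u) du].
With ∫ u^2·(1 - u/2)^2·e^(-u) du = -(u^4/4 + u^2 + 2·u + 2)·e^(-u) + C, the region integral is ≈ 0.096173 and the full one is 2.
Taking the ratio yields P = 0.04809.

P ≈ 0.0481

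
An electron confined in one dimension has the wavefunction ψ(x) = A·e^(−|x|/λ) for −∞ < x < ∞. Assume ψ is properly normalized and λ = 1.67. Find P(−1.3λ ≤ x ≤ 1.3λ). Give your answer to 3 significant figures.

P ≈ 0.926

|ψ|² is the probability density, so P = ∫_{−1.3λ}^{1.3λ} |ψ|² dx.
Since A² = 1/(λ), this is the region integral divided by the full normalization integral.
By symmetry take twice the x ≥ 0 contribution in numerator and denominator; the 2's cancel. In terms of u = x/λ (A² and the length scale cancel between numerator and denominator), P = [∫_{0}^{1.3} e^(-2·u) du] / [∫_{0}^{∞} e^(-2·u) du].
An antiderivative of e^(-2·u) is -e^(-2·u)/2; evaluating from 0 to 1.3 gives 1/2 - e^(-13/5)/2, while the full integral is 1/2.
Evaluating gives P = 0.9257.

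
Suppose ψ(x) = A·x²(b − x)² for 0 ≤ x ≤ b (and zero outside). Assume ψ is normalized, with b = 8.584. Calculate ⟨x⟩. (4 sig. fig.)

⟨x⟩ ≈ 4.292

By definition ⟨x⟩ = ∫ x |ψ(x)|² dx.
Expanding the polynomial and integrating term by term, since the A² factors cancel between numerator and denominator, ⟨x⟩ = b/2.
Putting b = 8.584 gives 4.2920.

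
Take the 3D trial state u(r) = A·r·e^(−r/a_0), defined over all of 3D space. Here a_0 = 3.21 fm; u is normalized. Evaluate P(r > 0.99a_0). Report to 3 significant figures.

P ≈ 0.949

With dV = 4πr²dr, the probability is ∫|u|² dV over r > 0.99a_0.
The full normalization integral is A²·[3·π·a_0^5] = 1, fixing A².
In terms of t = r/a_0 (A², 4π and the length scale all cancel between numerator and denominator), P = [∫_{0.99}^{∞} t^4·e^(-2·t) dt] / [∫_{0}^{∞} t^4·e^(-2·t) dt].
An antiderivative of t^4·e^(-2·t) is -(t^4/2 + t^3 + 3·t^2/2 + 3·t/2 + 3/4)·e^(-2·t); evaluating from 0.99 to ∞ gives ≈ 0.71185, while the full integral is 3/4.
This evaluates to P = 0.9491.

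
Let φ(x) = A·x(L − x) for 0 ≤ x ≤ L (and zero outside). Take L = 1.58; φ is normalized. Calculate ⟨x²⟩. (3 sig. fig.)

⟨x²⟩ = ∫ x^2 |φ|² dx over the full domain.
Evaluating both integrals, ⟨x²⟩ = 2·L^2/7.
With L = 1.58, ⟨x^2⟩ = 0.7133.

⟨x^2⟩ ≈ 0.713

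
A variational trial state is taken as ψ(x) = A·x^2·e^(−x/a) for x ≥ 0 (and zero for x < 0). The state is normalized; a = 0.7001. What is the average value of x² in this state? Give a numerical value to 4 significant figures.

⟨x^2⟩ ≈ 3.676

By definition ⟨x²⟩ = ∫ x^2 |ψ(x)|² dx.
The ratio of the moment integral to the normalization integral gives ⟨x²⟩ = 15·a^2/2.
Putting a = 0.7001 gives 3.6761.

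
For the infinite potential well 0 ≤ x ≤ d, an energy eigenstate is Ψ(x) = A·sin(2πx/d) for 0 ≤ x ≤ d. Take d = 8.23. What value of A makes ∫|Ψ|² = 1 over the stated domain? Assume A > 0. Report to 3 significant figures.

A ≈ 0.493

The normalization condition is ∫|Ψ|² dx = 1 from 0 to d.
With ∫₀^d sin²(nπx/d) dx = d/2, with Ψ = A·sin(2πx/d), the integral evaluates to A²·[d/2].
So A² = (d/2)^(−1).
Substituting d = 8.23 gives A² = 0.2430, so A = 0.4930.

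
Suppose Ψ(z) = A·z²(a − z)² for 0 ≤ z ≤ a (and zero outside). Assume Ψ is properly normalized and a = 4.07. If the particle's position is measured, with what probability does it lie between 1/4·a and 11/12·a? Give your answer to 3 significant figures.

The probability is P = ∫ |Ψ|² dz over [1/4·a, 11/12·a].
Since A² = 1/(a^9/630), this is the region integral divided by the full normalization integral.
Let u = z/a; then A² and the length scale cancel, so P = ∫_{1/4}^{11/12} u^4·(1 - u)^4 du ÷ ∫_{0}^{1} u^4·(1 - u)^4 du.
An antiderivative of u^4·(1 - u)^4 is u^5·(70·u^4 - 315·u^3 + 540·u^2 - 420·u + 126)/630; evaluating from 1/4 to 11/12 gives ≈ 0.0015090, while the full integral is 1/630.
The result is P = 0.9507.

P ≈ 0.951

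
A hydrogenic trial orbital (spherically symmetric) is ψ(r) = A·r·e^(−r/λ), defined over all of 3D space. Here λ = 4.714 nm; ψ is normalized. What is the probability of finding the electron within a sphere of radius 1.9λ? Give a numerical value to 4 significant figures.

P = ∫ |ψ|² 4πr² dr over r ≤ 1.9λ.
Normalization gives A² = 1/(3·π·λ^5).
Substituting u = r/λ, A², 4π and the length scale all cancel in the ratio: P = ∫_{0}^{1.9} u^4·e^(-2·u) du / ∫_{0}^{∞} u^4·e^(-2·u) du.
With ∫ u^4·e^(-2·u) du = -(u^4/2 + u^3 + 3·u^2/2 + 3·u/2 + 3/4)·e^(-2·u) + C, the region integral is ≈ 0.249117 and the full one is 3/4.
This evaluates to P = 0.33216.

P ≈ 0.3322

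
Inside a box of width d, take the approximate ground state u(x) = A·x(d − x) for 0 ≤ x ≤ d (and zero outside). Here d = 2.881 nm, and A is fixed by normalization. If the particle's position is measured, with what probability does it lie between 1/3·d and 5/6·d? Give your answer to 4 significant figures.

P = ∫_{1/3·d}^{5/6·d} |u(x)|² dx.
The normalization integral ∫|u|²dx over the whole domain equals d^5/30·A², and A² cancels in the ratio.
Substituting t = x/d, A² and the length scale cancel in the ratio: P = ∫_{1/3}^{5/6} t^2·(1 - t)^2 dt / ∫_{0}^{1} t^2·(1 - t)^2 dt.
Using ∫ t^2·(1 - t)^2 dt = t^3·(6·t^2 - 15·t + 10)/30, the numerator is 163/6480 and the denominator is 1/30.
Taking the ratio, P = 163/216.

P ≈ 0.7546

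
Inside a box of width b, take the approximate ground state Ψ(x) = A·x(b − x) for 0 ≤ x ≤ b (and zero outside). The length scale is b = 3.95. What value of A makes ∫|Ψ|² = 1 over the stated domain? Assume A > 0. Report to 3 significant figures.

A ≈ 0.177

We need A² ∫|f|² dx = 1, taking the integral from 0 to b.
Expanding the polynomial and integrating term by term, with Ψ = A·x(b − x), the integral evaluates to A²·[b^5/30].
Plugging in b = 3.95 yields A = 0.1766.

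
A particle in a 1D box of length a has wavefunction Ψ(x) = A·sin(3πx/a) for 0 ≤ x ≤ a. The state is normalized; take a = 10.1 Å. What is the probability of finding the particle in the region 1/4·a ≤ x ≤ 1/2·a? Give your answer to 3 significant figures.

P = ∫_{1/4·a}^{1/2·a} |Ψ(x)|² dx.
The normalization integral ∫|Ψ|²dx over the whole domain equals a/2·A², and A² cancels in the ratio.
In terms of u = x/a (A² and the length scale cancel between numerator and denominator), P = [∫_{1/4}^{1/2} sin(3·π·u)^2 du] / [∫_{0}^{1} sin(3·π·u)^2 du].
Using ∫ sin(3·π·u)^2 du = u/2 - sin(6·π·u)/(12·π), the numerator is 1/8 - 1/(12·π) and the denominator is 1/2.
The result is P = (-2 + 3·π)/(12·π).

P ≈ 0.197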